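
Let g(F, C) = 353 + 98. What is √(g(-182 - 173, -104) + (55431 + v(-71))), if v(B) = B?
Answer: 7*√1139 ≈ 236.24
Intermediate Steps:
g(F, C) = 451
√(g(-182 - 173, -104) + (55431 + v(-71))) = √(451 + (55431 - 71)) = √(451 + 55360) = √55811 = 7*√1139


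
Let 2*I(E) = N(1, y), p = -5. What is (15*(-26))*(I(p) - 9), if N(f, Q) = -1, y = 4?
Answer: 3705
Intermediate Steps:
I(E) = -½ (I(E) = (½)*(-1) = -½)
(15*(-26))*(I(p) - 9) = (15*(-26))*(-½ - 9) = -390*(-19/2) = 3705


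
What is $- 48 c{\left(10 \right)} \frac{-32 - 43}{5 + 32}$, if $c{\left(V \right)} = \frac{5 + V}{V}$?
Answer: $\frac{5400}{37} \approx 145.95$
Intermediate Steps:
$c{\left(V \right)} = \frac{5 + V}{V}$
$- 48 c{\left(10 \right)} \frac{-32 - 43}{5 + 32} = - 48 \frac{5 + 10}{10} \frac{-32 - 43}{5 + 32} = - 48 \cdot \frac{1}{10} \cdot 15 \left(- \frac{75}{37}\right) = \left(-48\right) \frac{3}{2} \left(\left(-75\right) \frac{1}{37}\right) = \left(-72\right) \left(- \frac{75}{37}\right) = \frac{5400}{37}$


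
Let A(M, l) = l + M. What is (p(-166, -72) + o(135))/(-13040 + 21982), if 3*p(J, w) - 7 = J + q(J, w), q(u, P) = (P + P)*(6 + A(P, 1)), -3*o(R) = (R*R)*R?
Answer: -408529/4471 ≈ -91.373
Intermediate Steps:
o(R) = -R³/3 (o(R) = -R*R*R/3 = -R²*R/3 = -R³/3)
A(M, l) = M + l
q(u, P) = 2*P*(7 + P) (q(u, P) = (P + P)*(6 + (P + 1)) = (2*P)*(6 + (1 + P)) = (2*P)*(7 + P) = 2*P*(7 + P))
p(J, w) = 7/3 + J/3 + 2*w*(7 + w)/3 (p(J, w) = 7/3 + (J + 2*w*(7 + w))/3 = 7/3 + (J/3 + 2*w*(7 + w)/3) = 7/3 + J/3 + 2*w*(7 + w)/3)
(p(-166, -72) + o(135))/(-13040 + 21982) = ((7/3 + (⅓)*(-166) + (⅔)*(-72)*(7 - 72)) - ⅓*135³)/(-13040 + 21982) = ((7/3 - 166/3 + (⅔)*(-72)*(-65)) - ⅓*2460375)/8942 = ((7/3 - 166/3 + 3120) - 820125)*(1/8942) = (3067 - 820125)*(1/8942) = -817058*1/8942 = -408529/4471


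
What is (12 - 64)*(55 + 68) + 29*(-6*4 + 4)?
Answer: -6976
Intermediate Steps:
(12 - 64)*(55 + 68) + 29*(-6*4 + 4) = -52*123 + 29*(-24 + 4) = -6396 + 29*(-20) = -6396 - 580 = -6976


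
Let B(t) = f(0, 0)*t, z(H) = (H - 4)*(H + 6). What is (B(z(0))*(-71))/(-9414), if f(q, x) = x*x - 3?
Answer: 284/523 ≈ 0.54302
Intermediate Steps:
f(q, x) = -3 + x² (f(q, x) = x² - 3 = -3 + x²)
z(H) = (-4 + H)*(6 + H)
B(t) = -3*t (B(t) = (-3 + 0²)*t = (-3 + 0)*t = -3*t)
(B(z(0))*(-71))/(-9414) = (-3*(-24 + 0² + 2*0)*(-71))/(-9414) = (-3*(-24 + 0 + 0)*(-71))*(-1/9414) = (-3*(-24)*(-71))*(-1/9414) = (72*(-71))*(-1/9414) = -5112*(-1/9414) = 284/523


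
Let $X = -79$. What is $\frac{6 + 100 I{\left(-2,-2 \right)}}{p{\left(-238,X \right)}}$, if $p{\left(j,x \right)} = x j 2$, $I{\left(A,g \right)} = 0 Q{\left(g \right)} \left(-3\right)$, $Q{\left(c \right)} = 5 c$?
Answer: $\frac{3}{18802} \approx 0.00015956$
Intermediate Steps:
$I{\left(A,g \right)} = 0$ ($I{\left(A,g \right)} = 0 \cdot 5 g \left(-3\right) = 0 \left(-3\right) = 0$)
$p{\left(j,x \right)} = 2 j x$ ($p{\left(j,x \right)} = j x 2 = 2 j x$)
$\frac{6 + 100 I{\left(-2,-2 \right)}}{p{\left(-238,X \right)}} = \frac{6 + 100 \cdot 0}{2 \left(-238\right) \left(-79\right)} = \frac{6 + 0}{37604} = 6 \cdot \frac{1}{37604} = \frac{3}{18802}$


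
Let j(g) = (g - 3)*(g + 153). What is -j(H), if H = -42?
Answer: 4995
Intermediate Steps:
j(g) = (-3 + g)*(153 + g)
-j(H) = -(-459 + (-42)² + 150*(-42)) = -(-459 + 1764 - 6300) = -1*(-4995) = 4995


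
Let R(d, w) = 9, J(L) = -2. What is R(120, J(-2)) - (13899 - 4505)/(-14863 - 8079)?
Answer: 107936/11471 ≈ 9.4095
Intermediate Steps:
R(120, J(-2)) - (13899 - 4505)/(-14863 - 8079) = 9 - (13899 - 4505)/(-14863 - 8079) = 9 - 9394/(-22942) = 9 - 9394*(-1)/22942 = 9 - 1*(-4697/11471) = 9 + 4697/11471 = 107936/11471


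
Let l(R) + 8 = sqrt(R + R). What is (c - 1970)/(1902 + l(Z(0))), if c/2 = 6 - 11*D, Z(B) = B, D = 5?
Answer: -1034/947 ≈ -1.0919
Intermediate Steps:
c = -98 (c = 2*(6 - 11*5) = 2*(6 - 55) = 2*(-49) = -98)
l(R) = -8 + sqrt(2)*sqrt(R) (l(R) = -8 + sqrt(R + R) = -8 + sqrt(2*R) = -8 + sqrt(2)*sqrt(R))
(c - 1970)/(1902 + l(Z(0))) = (-98 - 1970)/(1902 + (-8 + sqrt(2)*sqrt(0))) = -2068/(1902 + (-8 + sqrt(2)*0)) = -2068/(1902 + (-8 + 0)) = -2068/(1902 - 8) = -2068/1894 = -2068*1/1894 = -1034/947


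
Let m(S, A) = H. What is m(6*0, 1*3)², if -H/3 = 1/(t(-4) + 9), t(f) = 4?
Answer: 9/169 ≈ 0.053254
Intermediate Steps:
H = -3/13 (H = -3/(4 + 9) = -3/13 ≈ -0.23077)
m(S, A) = -3/13
m(6*0, 1*3)² = (-3/13)² = 9/169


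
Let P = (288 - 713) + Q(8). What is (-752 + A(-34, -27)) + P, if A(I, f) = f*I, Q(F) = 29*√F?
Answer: -259 + 58*√2 ≈ -176.98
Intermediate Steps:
A(I, f) = I*f
P = -425 + 58*√2 (P = (288 - 713) + 29*√8 = -425 + 29*(2*√2) = -425 + 58*√2 ≈ -342.98)
(-752 + A(-34, -27)) + P = (-752 - 34*(-27)) + (-425 + 58*√2) = (-752 + 918) + (-425 + 58*√2) = 166 + (-425 + 58*√2) = -259 + 58*√2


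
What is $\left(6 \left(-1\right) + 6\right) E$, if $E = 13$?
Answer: $0$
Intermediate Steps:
$\left(6 \left(-1\right) + 6\right) E = \left(6 \left(-1\right) + 6\right) 13 = \left(-6 + 6\right) 13 = 0 \cdot 13 = 0$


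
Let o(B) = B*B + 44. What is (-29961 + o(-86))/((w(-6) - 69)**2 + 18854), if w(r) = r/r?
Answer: -7507/7826 ≈ -0.95924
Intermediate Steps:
w(r) = 1
o(B) = 44 + B**2 (o(B) = B**2 + 44 = 44 + B**2)
(-29961 + o(-86))/((w(-6) - 69)**2 + 18854) = (-29961 + (44 + (-86)**2))/((1 - 69)**2 + 18854) = (-29961 + (44 + 7396))/((-68)**2 + 18854) = (-29961 + 7440)/(4624 + 18854) = -22521/23478 = -22521*1/23478 = -7507/7826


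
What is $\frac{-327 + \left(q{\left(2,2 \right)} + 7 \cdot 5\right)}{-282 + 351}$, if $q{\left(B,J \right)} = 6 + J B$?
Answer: $- \frac{94}{23} \approx -4.087$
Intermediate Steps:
$q{\left(B,J \right)} = 6 + B J$
$\frac{-327 + \left(q{\left(2,2 \right)} + 7 \cdot 5\right)}{-282 + 351} = \frac{-327 + \left(\left(6 + 2 \cdot 2\right) + 7 \cdot 5\right)}{-282 + 351} = \frac{-327 + \left(\left(6 + 4\right) + 35\right)}{69} = \left(-327 + \left(10 + 35\right)\right) \frac{1}{69} = \left(-327 + 45\right) \frac{1}{69} = \left(-282\right) \frac{1}{69} = - \frac{94}{23}$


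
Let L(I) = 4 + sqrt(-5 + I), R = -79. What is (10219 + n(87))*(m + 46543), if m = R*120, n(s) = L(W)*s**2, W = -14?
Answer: 1500866185 + 280529847*I*sqrt(19) ≈ 1.5009e+9 + 1.2228e+9*I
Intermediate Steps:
n(s) = s**2*(4 + I*sqrt(19)) (n(s) = (4 + sqrt(-5 - 14))*s**2 = (4 + sqrt(-19))*s**2 = (4 + I*sqrt(19))*s**2 = s**2*(4 + I*sqrt(19)))
m = -9480 (m = -79*120 = -9480)
(10219 + n(87))*(m + 46543) = (10219 + 87**2*(4 + I*sqrt(19)))*(-9480 + 46543) = (10219 + 7569*(4 + I*sqrt(19)))*37063 = (10219 + (30276 + 7569*I*sqrt(19)))*37063 = (40495 + 7569*I*sqrt(19))*37063 = 1500866185 + 280529847*I*sqrt(19)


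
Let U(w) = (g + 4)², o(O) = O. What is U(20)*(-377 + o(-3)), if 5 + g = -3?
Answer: -6080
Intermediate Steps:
g = -8 (g = -5 - 3 = -8)
U(w) = 16 (U(w) = (-8 + 4)² = (-4)² = 16)
U(20)*(-377 + o(-3)) = 16*(-377 - 3) = 16*(-380) = -6080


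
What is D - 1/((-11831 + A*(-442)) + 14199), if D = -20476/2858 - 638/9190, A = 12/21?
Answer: -703417982273/97233104040 ≈ -7.2343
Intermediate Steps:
A = 4/7 (A = 12*(1/21) = 4/7 ≈ 0.57143)
D = -47499461/6566255 (D = -20476*1/2858 - 638*1/9190 = -10238/1429 - 319/4595 = -47499461/6566255 ≈ -7.2339)
D - 1/((-11831 + A*(-442)) + 14199) = -47499461/6566255 - 1/((-11831 + (4/7)*(-442)) + 14199) = -47499461/6566255 - 1/((-11831 - 1768/7) + 14199) = -47499461/6566255 - 1/(-84585/7 + 14199) = -47499461/6566255 - 1/14808/7 = -47499461/6566255 - 1*7/14808 = -47499461/6566255 - 7/14808 = -703417982273/97233104040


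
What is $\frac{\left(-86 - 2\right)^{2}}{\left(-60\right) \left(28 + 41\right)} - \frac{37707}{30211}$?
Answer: $- \frac{97515241}{31268385} \approx -3.1187$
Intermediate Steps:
$\frac{\left(-86 - 2\right)^{2}}{\left(-60\right) \left(28 + 41\right)} - \frac{37707}{30211} = \frac{\left(-88\right)^{2}}{\left(-60\right) 69} - \frac{37707}{30211} = \frac{7744}{-4140} - \frac{37707}{30211} = 7744 \left(- \frac{1}{4140}\right) - \frac{37707}{30211} = - \frac{1936}{1035} - \frac{37707}{30211} = - \frac{97515241}{31268385}$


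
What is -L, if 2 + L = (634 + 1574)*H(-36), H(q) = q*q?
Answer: -2861566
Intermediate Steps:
H(q) = q²
L = 2861566 (L = -2 + (634 + 1574)*(-36)² = -2 + 2208*1296 = -2 + 2861568 = 2861566)
-L = -1*2861566 = -2861566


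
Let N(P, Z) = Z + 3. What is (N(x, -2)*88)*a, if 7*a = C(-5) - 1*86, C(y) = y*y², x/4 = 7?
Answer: -18568/7 ≈ -2652.6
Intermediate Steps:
x = 28 (x = 4*7 = 28)
C(y) = y³
a = -211/7 (a = ((-5)³ - 1*86)/7 = (-125 - 86)/7 = (⅐)*(-211) = -211/7 ≈ -30.143)
N(P, Z) = 3 + Z
(N(x, -2)*88)*a = ((3 - 2)*88)*(-211/7) = (1*88)*(-211/7) = 88*(-211/7) = -18568/7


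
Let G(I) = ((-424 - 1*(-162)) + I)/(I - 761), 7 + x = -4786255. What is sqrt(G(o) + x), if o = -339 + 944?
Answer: I*sqrt(29119631385)/78 ≈ 2187.8*I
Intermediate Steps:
x = -4786262 (x = -7 - 4786255 = -4786262)
o = 605
G(I) = (-262 + I)/(-761 + I) (G(I) = ((-424 + 162) + I)/(-761 + I) = (-262 + I)/(-761 + I))
sqrt(G(o) + x) = sqrt((-262 + 605)/(-761 + 605) - 4786262) = sqrt(343/(-156) - 4786262) = sqrt(-1/156*343 - 4786262) = sqrt(-343/156 - 4786262) = sqrt(-746657215/156) = I*sqrt(29119631385)/78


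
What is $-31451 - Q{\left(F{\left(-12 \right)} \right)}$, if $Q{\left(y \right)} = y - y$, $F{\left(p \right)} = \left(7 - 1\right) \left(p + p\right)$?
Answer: $-31451$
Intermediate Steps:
$F{\left(p \right)} = 12 p$ ($F{\left(p \right)} = 6 \cdot 2 p = 12 p$)
$Q{\left(y \right)} = 0$
$-31451 - Q{\left(F{\left(-12 \right)} \right)} = -31451 - 0 = -31451 + 0 = -31451$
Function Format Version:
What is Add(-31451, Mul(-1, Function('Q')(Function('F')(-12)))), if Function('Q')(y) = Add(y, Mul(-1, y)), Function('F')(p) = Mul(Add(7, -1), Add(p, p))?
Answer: -31451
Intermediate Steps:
Function('F')(p) = Mul(12, p) (Function('F')(p) = Mul(6, Mul(2, p)) = Mul(12, p))
Function('Q')(y) = 0
Add(-31451, Mul(-1, Function('Q')(Function('F')(-12)))) = Add(-31451, Mul(-1, 0)) = Add(-31451, 0) = -31451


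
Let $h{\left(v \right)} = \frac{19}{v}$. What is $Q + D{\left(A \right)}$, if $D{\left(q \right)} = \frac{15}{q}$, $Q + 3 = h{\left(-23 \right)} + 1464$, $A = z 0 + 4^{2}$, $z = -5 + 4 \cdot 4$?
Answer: $\frac{537689}{368} \approx 1461.1$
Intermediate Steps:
$z = 11$ ($z = -5 + 16 = 11$)
$A = 16$ ($A = 11 \cdot 0 + 4^{2} = 0 + 16 = 16$)
$Q = \frac{33584}{23}$ ($Q = -3 + \left(\frac{19}{-23} + 1464\right) = -3 + \left(19 \left(- \frac{1}{23}\right) + 1464\right) = -3 + \left(- \frac{19}{23} + 1464\right) = -3 + \frac{33653}{23} = \frac{33584}{23} \approx 1460.2$)
$Q + D{\left(A \right)} = \frac{33584}{23} + \frac{15}{16} = \frac{537689}{368}$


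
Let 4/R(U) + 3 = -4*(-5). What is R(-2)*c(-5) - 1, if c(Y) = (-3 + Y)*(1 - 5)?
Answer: 111/17 ≈ 6.5294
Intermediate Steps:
c(Y) = 12 - 4*Y (c(Y) = (-3 + Y)*(-4) = 12 - 4*Y)
R(U) = 4/17 (R(U) = 4/(-3 - 4*(-5)) = 4/(-3 + 20) = 4/17)
R(-2)*c(-5) - 1 = 4*(12 - 4*(-5))/17 - 1 = 4*(12 + 20)/17 - 1 = (4/17)*32 - 1 = 128/17 - 1 = 111/17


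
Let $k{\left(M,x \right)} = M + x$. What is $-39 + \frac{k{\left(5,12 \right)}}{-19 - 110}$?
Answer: $- \frac{5048}{129} \approx -39.132$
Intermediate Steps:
$-39 + \frac{k{\left(5,12 \right)}}{-19 - 110} = -39 + \frac{5 + 12}{-19 - 110} = -39 + \frac{1}{-129} \cdot 17 = -39 - \frac{17}{129} = - \frac{5048}{129}$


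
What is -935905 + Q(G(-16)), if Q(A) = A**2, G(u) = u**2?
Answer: -870369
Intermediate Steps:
-935905 + Q(G(-16)) = -935905 + ((-16)**2)**2 = -935905 + 256**2 = -935905 + 65536 = -870369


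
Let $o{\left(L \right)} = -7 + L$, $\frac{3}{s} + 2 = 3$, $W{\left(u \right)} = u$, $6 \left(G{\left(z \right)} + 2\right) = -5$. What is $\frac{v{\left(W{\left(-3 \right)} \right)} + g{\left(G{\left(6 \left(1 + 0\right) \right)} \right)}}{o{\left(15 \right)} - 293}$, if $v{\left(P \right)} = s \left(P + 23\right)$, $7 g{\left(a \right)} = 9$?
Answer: $- \frac{143}{665} \approx -0.21504$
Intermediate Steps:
$G{\left(z \right)} = - \frac{17}{6}$ ($G{\left(z \right)} = -2 + \frac{1}{6} \left(-5\right) = -2 - \frac{5}{6} = - \frac{17}{6}$)
$s = 3$ ($s = \frac{3}{-2 + 3} = \frac{3}{1} = 3 \cdot 1 = 3$)
$g{\left(a \right)} = \frac{9}{7}$ ($g{\left(a \right)} = \frac{1}{7} \cdot 9 = \frac{9}{7}$)
$v{\left(P \right)} = 69 + 3 P$ ($v{\left(P \right)} = 3 \left(P + 23\right) = 3 \left(23 + P\right) = 69 + 3 P$)
$\frac{v{\left(W{\left(-3 \right)} \right)} + g{\left(G{\left(6 \left(1 + 0\right) \right)} \right)}}{o{\left(15 \right)} - 293} = \frac{\left(69 + 3 \left(-3\right)\right) + \frac{9}{7}}{\left(-7 + 15\right) - 293} = \frac{\left(69 - 9\right) + \frac{9}{7}}{8 - 293} = \frac{60 + \frac{9}{7}}{-285} = \frac{429}{7} \left(- \frac{1}{285}\right) = - \frac{143}{665}$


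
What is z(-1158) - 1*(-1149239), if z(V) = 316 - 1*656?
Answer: 1148899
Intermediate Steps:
z(V) = -340 (z(V) = 316 - 656 = -340)
z(-1158) - 1*(-1149239) = -340 - 1*(-1149239) = -340 + 1149239 = 1148899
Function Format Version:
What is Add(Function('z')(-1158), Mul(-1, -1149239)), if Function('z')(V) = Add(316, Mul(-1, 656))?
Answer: 1148899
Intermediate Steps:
Function('z')(V) = -340 (Function('z')(V) = Add(316, -656) = -340)
Add(Function('z')(-1158), Mul(-1, -1149239)) = Add(-340, Mul(-1, -1149239)) = Add(-340, 1149239) = 1148899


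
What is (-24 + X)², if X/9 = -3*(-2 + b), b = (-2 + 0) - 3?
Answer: 27225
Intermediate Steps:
b = -5 (b = -2 - 3 = -5)
X = 189 (X = 9*(-3*(-2 - 5)) = 9*(-3*(-7)) = 9*21 = 189)
(-24 + X)² = (-24 + 189)² = 165² = 27225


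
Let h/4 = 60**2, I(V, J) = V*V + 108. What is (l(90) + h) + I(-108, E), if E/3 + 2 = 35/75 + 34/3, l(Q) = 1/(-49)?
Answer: 1282427/49 ≈ 26172.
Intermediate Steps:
l(Q) = -1/49
E = 147/5 (E = -6 + 3*(35/75 + 34/3) = -6 + 3*(35*(1/75) + 34*(1/3)) = -6 + 3*(7/15 + 34/3) = -6 + 3*(59/5) = -6 + 177/5 = 147/5 ≈ 29.400)
I(V, J) = 108 + V**2 (I(V, J) = V**2 + 108 = 108 + V**2)
h = 14400 (h = 4*60**2 = 4*3600 = 14400)
(l(90) + h) + I(-108, E) = (-1/49 + 14400) + (108 + (-108)**2) = 705599/49 + (108 + 11664) = 705599/49 + 11772 = 1282427/49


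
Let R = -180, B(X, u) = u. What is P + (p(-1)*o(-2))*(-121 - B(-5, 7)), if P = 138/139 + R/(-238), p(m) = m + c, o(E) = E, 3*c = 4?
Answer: 4321292/49623 ≈ 87.082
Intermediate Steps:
c = 4/3 (c = (⅓)*4 = 4/3 ≈ 1.3333)
p(m) = 4/3 + m (p(m) = m + 4/3 = 4/3 + m)
P = 28932/16541 (P = 138/139 - 180/(-238) = 138*(1/139) - 180*(-1/238) = 138/139 + 90/119 = 28932/16541 ≈ 1.7491)
P + (p(-1)*o(-2))*(-121 - B(-5, 7)) = 28932/16541 + ((4/3 - 1)*(-2))*(-121 - 1*7) = 28932/16541 + ((⅓)*(-2))*(-121 - 7) = 28932/16541 - ⅔*(-128) = 28932/16541 + 256/3 = 4321292/49623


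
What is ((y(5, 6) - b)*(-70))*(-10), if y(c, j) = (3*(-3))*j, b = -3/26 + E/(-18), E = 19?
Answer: -4326700/117 ≈ -36980.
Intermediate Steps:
b = -137/117 (b = -3/26 + 19/(-18) = -3*1/26 + 19*(-1/18) = -3/26 - 19/18 = -137/117 ≈ -1.1709)
y(c, j) = -9*j
((y(5, 6) - b)*(-70))*(-10) = ((-9*6 - 1*(-137/117))*(-70))*(-10) = ((-54 + 137/117)*(-70))*(-10) = -6181/117*(-70)*(-10) = (432670/117)*(-10) = -4326700/117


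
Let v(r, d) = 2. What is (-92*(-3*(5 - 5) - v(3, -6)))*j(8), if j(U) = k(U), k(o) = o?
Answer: 1472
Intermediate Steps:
j(U) = U
(-92*(-3*(5 - 5) - v(3, -6)))*j(8) = -92*(-3*(5 - 5) - 1*2)*8 = -92*(-3*0 - 2)*8 = -92*(0 - 2)*8 = -92*(-2)*8 = 184*8 = 1472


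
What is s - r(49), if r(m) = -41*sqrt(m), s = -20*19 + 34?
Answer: -59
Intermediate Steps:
s = -346 (s = -380 + 34 = -346)
s - r(49) = -346 - (-41)*sqrt(49) = -346 - (-41)*7 = -346 - 1*(-287) = -346 + 287 = -59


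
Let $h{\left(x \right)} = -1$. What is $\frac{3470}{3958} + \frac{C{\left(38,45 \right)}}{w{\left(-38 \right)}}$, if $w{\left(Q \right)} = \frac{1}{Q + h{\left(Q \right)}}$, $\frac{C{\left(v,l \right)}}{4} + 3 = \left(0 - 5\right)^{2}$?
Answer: $- \frac{6790193}{1979} \approx -3431.1$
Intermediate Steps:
$C{\left(v,l \right)} = 88$ ($C{\left(v,l \right)} = -12 + 4 \left(0 - 5\right)^{2} = -12 + 4 \left(-5\right)^{2} = -12 + 4 \cdot 25 = -12 + 100 = 88$)
$w{\left(Q \right)} = \frac{1}{-1 + Q}$ ($w{\left(Q \right)} = \frac{1}{Q - 1} = \frac{1}{-1 + Q}$)
$\frac{3470}{3958} + \frac{C{\left(38,45 \right)}}{w{\left(-38 \right)}} = \frac{3470}{3958} + \frac{88}{\frac{1}{-1 - 38}} = 3470 \cdot \frac{1}{3958} + \frac{88}{\frac{1}{-39}} = \frac{1735}{1979} + \frac{88}{- \frac{1}{39}} = \frac{1735}{1979} + 88 \left(-39\right) = \frac{1735}{1979} - 3432 = - \frac{6790193}{1979}$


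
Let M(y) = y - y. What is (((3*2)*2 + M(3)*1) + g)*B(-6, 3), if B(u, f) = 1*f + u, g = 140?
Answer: -456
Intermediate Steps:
M(y) = 0
B(u, f) = f + u
(((3*2)*2 + M(3)*1) + g)*B(-6, 3) = (((3*2)*2 + 0*1) + 140)*(3 - 6) = ((6*2 + 0) + 140)*(-3) = ((12 + 0) + 140)*(-3) = (12 + 140)*(-3) = 152*(-3) = -456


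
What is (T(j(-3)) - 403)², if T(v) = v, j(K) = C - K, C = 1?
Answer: 159201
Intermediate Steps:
j(K) = 1 - K
(T(j(-3)) - 403)² = ((1 - 1*(-3)) - 403)² = ((1 + 3) - 403)² = (4 - 403)² = (-399)² = 159201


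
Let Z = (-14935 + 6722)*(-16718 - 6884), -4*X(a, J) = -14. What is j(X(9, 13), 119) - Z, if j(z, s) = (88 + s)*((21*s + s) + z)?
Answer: -386601151/2 ≈ -1.9330e+8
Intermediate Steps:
X(a, J) = 7/2 (X(a, J) = -¼*(-14) = 7/2)
Z = 193843226 (Z = -8213*(-23602) = 193843226)
j(z, s) = (88 + s)*(z + 22*s) (j(z, s) = (88 + s)*(22*s + z) = (88 + s)*(z + 22*s))
j(X(9, 13), 119) - Z = (22*119² + 88*(7/2) + 1936*119 + 119*(7/2)) - 1*193843226 = (22*14161 + 308 + 230384 + 833/2) - 193843226 = (311542 + 308 + 230384 + 833/2) - 193843226 = 1085301/2 - 193843226 = -386601151/2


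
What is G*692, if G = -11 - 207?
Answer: -150856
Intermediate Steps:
G = -218
G*692 = -218*692 = -150856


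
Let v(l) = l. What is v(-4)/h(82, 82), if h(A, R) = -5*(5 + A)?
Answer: 4/435 ≈ 0.0091954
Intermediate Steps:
h(A, R) = -25 - 5*A
v(-4)/h(82, 82) = -4/(-25 - 5*82) = -4/(-25 - 410) = -4/(-435) = -4*(-1/435) = 4/435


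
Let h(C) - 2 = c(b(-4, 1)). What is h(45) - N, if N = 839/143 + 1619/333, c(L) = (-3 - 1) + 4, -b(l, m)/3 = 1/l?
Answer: -415666/47619 ≈ -8.7290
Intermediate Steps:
b(l, m) = -3/l
c(L) = 0 (c(L) = -4 + 4 = 0)
h(C) = 2 (h(C) = 2 + 0 = 2)
N = 510904/47619 (N = 839*(1/143) + 1619*(1/333) = 839/143 + 1619/333 = 510904/47619 ≈ 10.729)
h(45) - N = 2 - 1*510904/47619 = 2 - 510904/47619 = -415666/47619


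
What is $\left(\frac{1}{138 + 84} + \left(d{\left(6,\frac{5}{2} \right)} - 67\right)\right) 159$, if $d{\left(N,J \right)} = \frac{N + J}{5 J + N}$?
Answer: $- \frac{782863}{74} \approx -10579.0$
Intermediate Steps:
$d{\left(N,J \right)} = \frac{J + N}{N + 5 J}$
$\left(\frac{1}{138 + 84} + \left(d{\left(6,\frac{5}{2} \right)} - 67\right)\right) 159 = \left(\frac{1}{138 + 84} - \left(67 - \frac{\frac{5}{2} + 6}{6 + 5 \cdot \frac{5}{2}}\right)\right) 159 = \left(\frac{1}{222} - \left(67 - \frac{5 \cdot \frac{1}{2} + 6}{6 + 5 \cdot 5 \cdot \frac{1}{2}}\right)\right) 159 = \left(\frac{1}{222} - \left(67 - \frac{\frac{5}{2} + 6}{6 + 5 \cdot \frac{5}{2}}\right)\right) 159 = \left(\frac{1}{222} - \left(67 - \frac{1}{6 + \frac{25}{2}} \cdot \frac{17}{2}\right)\right) 159 = \left(\frac{1}{222} - \left(67 - \frac{1}{\frac{37}{2}} \cdot \frac{17}{2}\right)\right) 159 = \left(\frac{1}{222} + \left(\frac{2}{37} \cdot \frac{17}{2} - 67\right)\right) 159 = \left(\frac{1}{222} + \left(\frac{17}{37} - 67\right)\right) 159 = \left(\frac{1}{222} - \frac{2462}{37}\right) 159 = \left(- \frac{14771}{222}\right) 159 = - \frac{782863}{74}$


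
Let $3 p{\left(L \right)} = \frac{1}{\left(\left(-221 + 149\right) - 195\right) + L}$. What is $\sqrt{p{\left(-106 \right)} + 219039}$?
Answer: $\frac{512 \sqrt{1046265}}{1119} \approx 468.02$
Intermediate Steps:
$p{\left(L \right)} = \frac{1}{3 \left(-267 + L\right)}$ ($p{\left(L \right)} = \frac{1}{3 \left(\left(\left(-221 + 149\right) - 195\right) + L\right)} = \frac{1}{3 \left(\left(-72 - 195\right) + L\right)} = \frac{1}{3 \left(-267 + L\right)}$)
$\sqrt{p{\left(-106 \right)} + 219039} = \sqrt{\frac{1}{3 \left(-267 - 106\right)} + 219039} = \sqrt{\frac{1}{3 \left(-373\right)} + 219039} = \sqrt{\frac{1}{3} \left(- \frac{1}{373}\right) + 219039} = \sqrt{- \frac{1}{1119} + 219039} = \sqrt{\frac{245104640}{1119}} = \frac{512 \sqrt{1046265}}{1119}$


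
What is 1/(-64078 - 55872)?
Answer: -1/119950 ≈ -8.3368e-6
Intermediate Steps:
1/(-64078 - 55872) = 1/(-119950) = -1/119950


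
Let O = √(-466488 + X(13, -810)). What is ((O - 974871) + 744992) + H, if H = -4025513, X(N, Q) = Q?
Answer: -4255392 + 3*I*√51922 ≈ -4.2554e+6 + 683.59*I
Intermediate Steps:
O = 3*I*√51922 (O = √(-466488 - 810) = √(-467298) = 3*I*√51922 ≈ 683.59*I)
((O - 974871) + 744992) + H = ((3*I*√51922 - 974871) + 744992) - 4025513 = ((-974871 + 3*I*√51922) + 744992) - 4025513 = (-229879 + 3*I*√51922) - 4025513 = -4255392 + 3*I*√51922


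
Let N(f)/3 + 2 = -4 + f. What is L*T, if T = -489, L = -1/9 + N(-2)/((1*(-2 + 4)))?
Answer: 17767/3 ≈ 5922.3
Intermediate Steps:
N(f) = -18 + 3*f (N(f) = -6 + 3*(-4 + f) = -6 + (-12 + 3*f) = -18 + 3*f)
L = -109/9 (L = -1/9 + (-18 + 3*(-2))/((1*(-2 + 4))) = -1*⅑ + (-18 - 6)/((1*2)) = -⅑ - 24/2 = -⅑ - 24*½ = -⅑ - 12 = -109/9 ≈ -12.111)
L*T = -109/9*(-489) = 17767/3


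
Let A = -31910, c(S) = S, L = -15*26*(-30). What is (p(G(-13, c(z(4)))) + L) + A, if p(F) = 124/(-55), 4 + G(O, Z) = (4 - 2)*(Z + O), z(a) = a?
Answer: -1111674/55 ≈ -20212.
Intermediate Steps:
L = 11700 (L = -390*(-30) = 11700)
G(O, Z) = -4 + 2*O + 2*Z (G(O, Z) = -4 + (4 - 2)*(Z + O) = -4 + 2*(O + Z) = -4 + (2*O + 2*Z) = -4 + 2*O + 2*Z)
p(F) = -124/55 (p(F) = 124*(-1/55) = -124/55)
(p(G(-13, c(z(4)))) + L) + A = (-124/55 + 11700) - 31910 = 643376/55 - 31910 = -1111674/55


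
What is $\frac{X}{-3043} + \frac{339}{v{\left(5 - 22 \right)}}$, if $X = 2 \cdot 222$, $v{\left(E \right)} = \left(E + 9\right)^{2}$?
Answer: $\frac{1003161}{194752} \approx 5.151$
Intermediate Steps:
$v{\left(E \right)} = \left(9 + E\right)^{2}$
$X = 444$
$\frac{X}{-3043} + \frac{339}{v{\left(5 - 22 \right)}} = \frac{444}{-3043} + \frac{339}{\left(9 + \left(5 - 22\right)\right)^{2}} = 444 \left(- \frac{1}{3043}\right) + \frac{339}{\left(9 - 17\right)^{2}} = - \frac{444}{3043} + \frac{339}{\left(-8\right)^{2}} = - \frac{444}{3043} + \frac{339}{64} = \frac{1003161}{194752}$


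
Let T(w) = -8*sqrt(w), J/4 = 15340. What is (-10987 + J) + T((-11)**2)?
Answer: 50285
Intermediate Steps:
J = 61360 (J = 4*15340 = 61360)
(-10987 + J) + T((-11)**2) = (-10987 + 61360) - 8*sqrt((-11)**2) = 50373 - 8*sqrt(121) = 50373 - 8*11 = 50373 - 88 = 50285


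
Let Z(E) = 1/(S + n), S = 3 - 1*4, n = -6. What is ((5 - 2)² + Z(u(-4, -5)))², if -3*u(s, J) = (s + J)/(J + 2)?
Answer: 3844/49 ≈ 78.449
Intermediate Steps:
S = -1 (S = 3 - 4 = -1)
u(s, J) = -(J + s)/(3*(2 + J)) (u(s, J) = -(s + J)/(3*(J + 2)) = -(J + s)/(3*(2 + J)))
Z(E) = -⅐ (Z(E) = 1/(-1 - 6) = 1/(-7) = -⅐)
((5 - 2)² + Z(u(-4, -5)))² = ((5 - 2)² - ⅐)² = (3² - ⅐)² = (9 - ⅐)² = (62/7)² = 3844/49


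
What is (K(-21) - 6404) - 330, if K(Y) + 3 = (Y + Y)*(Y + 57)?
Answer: -8249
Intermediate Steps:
K(Y) = -3 + 2*Y*(57 + Y) (K(Y) = -3 + (Y + Y)*(Y + 57) = -3 + (2*Y)*(57 + Y) = -3 + 2*Y*(57 + Y))
(K(-21) - 6404) - 330 = ((-3 + 2*(-21)**2 + 114*(-21)) - 6404) - 330 = ((-3 + 2*441 - 2394) - 6404) - 330 = ((-3 + 882 - 2394) - 6404) - 330 = (-1515 - 6404) - 330 = -7919 - 330 = -8249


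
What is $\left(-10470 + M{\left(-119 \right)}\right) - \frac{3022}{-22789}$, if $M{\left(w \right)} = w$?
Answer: $- \frac{241309699}{22789} \approx -10589.0$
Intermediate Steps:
$\left(-10470 + M{\left(-119 \right)}\right) - \frac{3022}{-22789} = \left(-10470 - 119\right) - \frac{3022}{-22789} = -10589 - - \frac{3022}{22789} = -10589 + \frac{3022}{22789} = - \frac{241309699}{22789}$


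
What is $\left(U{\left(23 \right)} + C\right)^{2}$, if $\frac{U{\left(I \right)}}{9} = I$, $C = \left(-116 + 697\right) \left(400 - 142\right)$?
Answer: $22531511025$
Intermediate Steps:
$C = 149898$ ($C = 581 \cdot 258 = 149898$)
$U{\left(I \right)} = 9 I$
$\left(U{\left(23 \right)} + C\right)^{2} = \left(9 \cdot 23 + 149898\right)^{2} = \left(207 + 149898\right)^{2} = 150105^{2} = 22531511025$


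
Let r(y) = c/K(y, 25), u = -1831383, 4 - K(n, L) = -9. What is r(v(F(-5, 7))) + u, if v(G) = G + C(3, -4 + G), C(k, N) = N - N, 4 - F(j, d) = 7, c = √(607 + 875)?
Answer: -1831383 + √1482/13 ≈ -1.8314e+6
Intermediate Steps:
K(n, L) = 13 (K(n, L) = 4 - 1*(-9) = 4 + 9 = 13)
c = √1482 ≈ 38.497
F(j, d) = -3 (F(j, d) = 4 - 1*7 = 4 - 7 = -3)
C(k, N) = 0
v(G) = G (v(G) = G + 0 = G)
r(y) = √1482/13
r(v(F(-5, 7))) + u = √1482/13 - 1831383 = -1831383 + √1482/13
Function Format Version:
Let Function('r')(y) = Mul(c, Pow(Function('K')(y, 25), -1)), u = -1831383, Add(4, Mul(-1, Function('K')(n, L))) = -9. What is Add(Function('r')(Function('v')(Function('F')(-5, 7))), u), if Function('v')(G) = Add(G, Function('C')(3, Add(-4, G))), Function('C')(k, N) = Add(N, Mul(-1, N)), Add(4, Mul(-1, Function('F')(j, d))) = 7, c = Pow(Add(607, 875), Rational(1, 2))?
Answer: Add(-1831383, Mul(Rational(1, 13), Pow(1482, Rational(1, 2)))) ≈ -1.8314e+6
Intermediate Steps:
Function('K')(n, L) = 13 (Function('K')(n, L) = Add(4, Mul(-1, -9)) = Add(4, 9) = 13)
c = Pow(1482, Rational(1, 2)) ≈ 38.497
Function('F')(j, d) = -3 (Function('F')(j, d) = Add(4, Mul(-1, 7)) = Add(4, -7) = -3)
Function('C')(k, N) = 0
Function('v')(G) = G (Function('v')(G) = Add(G, 0) = G)
Function('r')(y) = Mul(Rational(1, 13), Pow(1482, Rational(1, 2))) (Function('r')(y) = Mul(Pow(1482, Rational(1, 2)), Pow(13, -1)) = Mul(Pow(1482, Rational(1, 2)), Rational(1, 13)) = Mul(Rational(1, 13), Pow(1482, Rational(1, 2))))
Add(Function('r')(Function('v')(Function('F')(-5, 7))), u) = Add(Mul(Rational(1, 13), Pow(1482, Rational(1, 2))), -1831383) = Add(-1831383, Mul(Rational(1, 13), Pow(1482, Rational(1, 2))))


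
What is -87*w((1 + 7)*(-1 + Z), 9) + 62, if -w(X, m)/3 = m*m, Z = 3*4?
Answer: 21203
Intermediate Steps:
Z = 12
w(X, m) = -3*m**2 (w(X, m) = -3*m*m = -3*m**2)
-87*w((1 + 7)*(-1 + Z), 9) + 62 = -(-261)*9**2 + 62 = -(-261)*81 + 62 = -87*(-243) + 62 = 21141 + 62 = 21203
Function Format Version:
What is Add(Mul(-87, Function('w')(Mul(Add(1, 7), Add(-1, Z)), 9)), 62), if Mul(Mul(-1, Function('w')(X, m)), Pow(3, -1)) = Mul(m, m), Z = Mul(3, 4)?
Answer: 21203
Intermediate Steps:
Z = 12
Function('w')(X, m) = Mul(-3, Pow(m, 2)) (Function('w')(X, m) = Mul(-3, Mul(m, m)) = Mul(-3, Pow(m, 2)))
Add(Mul(-87, Function('w')(Mul(Add(1, 7), Add(-1, Z)), 9)), 62) = Add(Mul(-87, Mul(-3, Pow(9, 2))), 62) = Add(Mul(-87, Mul(-3, 81)), 62) = Add(Mul(-87, -243), 62) = Add(21141, 62) = 21203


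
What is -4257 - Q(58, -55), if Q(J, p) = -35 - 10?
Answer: -4212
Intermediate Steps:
Q(J, p) = -45
-4257 - Q(58, -55) = -4257 - 1*(-45) = -4257 + 45 = -4212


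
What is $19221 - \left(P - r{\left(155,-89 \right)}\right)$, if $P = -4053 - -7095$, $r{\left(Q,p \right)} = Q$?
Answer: $16334$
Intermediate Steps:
$P = 3042$ ($P = -4053 + 7095 = 3042$)
$19221 - \left(P - r{\left(155,-89 \right)}\right) = 19221 + \left(155 - 3042\right) = 19221 - 2887 = 16334$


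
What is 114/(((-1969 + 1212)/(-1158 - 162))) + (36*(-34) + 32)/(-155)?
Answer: 24226744/117335 ≈ 206.48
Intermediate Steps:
114/(((-1969 + 1212)/(-1158 - 162))) + (36*(-34) + 32)/(-155) = 114/((-757/(-1320))) + (-1224 + 32)*(-1/155) = 114/((-757*(-1/1320))) - 1192*(-1/155) = 114/(757/1320) + 1192/155 = 114*(1320/757) + 1192/155 = 150480/757 + 1192/155 = 24226744/117335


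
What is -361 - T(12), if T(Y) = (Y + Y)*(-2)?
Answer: -313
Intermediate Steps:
T(Y) = -4*Y (T(Y) = (2*Y)*(-2) = -4*Y)
-361 - T(12) = -361 - (-4)*12 = -361 - 1*(-48) = -361 + 48 = -313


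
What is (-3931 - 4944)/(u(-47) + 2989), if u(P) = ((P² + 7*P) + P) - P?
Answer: -8875/4869 ≈ -1.8228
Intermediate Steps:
u(P) = P² + 7*P (u(P) = (P² + 8*P) - P = P² + 7*P)
(-3931 - 4944)/(u(-47) + 2989) = (-3931 - 4944)/(-47*(7 - 47) + 2989) = -8875/(-47*(-40) + 2989) = -8875/(1880 + 2989) = -8875/4869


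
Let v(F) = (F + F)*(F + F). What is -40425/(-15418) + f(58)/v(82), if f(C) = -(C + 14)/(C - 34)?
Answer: 543612273/207341264 ≈ 2.6218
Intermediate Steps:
v(F) = 4*F**2 (v(F) = (2*F)*(2*F) = 4*F**2)
f(C) = -(14 + C)/(-34 + C)
-40425/(-15418) + f(58)/v(82) = -40425/(-15418) + ((-14 - 1*58)/(-34 + 58))/((4*82**2)) = -40425*(-1/15418) + ((-14 - 58)/24)/((4*6724)) = 40425/15418 + ((1/24)*(-72))/26896 = 40425/15418 - 3*1/26896 = 40425/15418 - 3/26896 = 543612273/207341264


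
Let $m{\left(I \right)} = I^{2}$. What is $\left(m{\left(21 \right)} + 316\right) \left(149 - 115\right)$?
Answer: $25738$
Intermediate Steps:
$\left(m{\left(21 \right)} + 316\right) \left(149 - 115\right) = \left(21^{2} + 316\right) \left(149 - 115\right) = \left(441 + 316\right) 34 = 757 \cdot 34 = 25738$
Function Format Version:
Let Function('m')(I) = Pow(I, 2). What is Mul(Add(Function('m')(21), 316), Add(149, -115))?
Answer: 25738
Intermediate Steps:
Mul(Add(Function('m')(21), 316), Add(149, -115)) = Mul(Add(Pow(21, 2), 316), Add(149, -115)) = Mul(Add(441, 316), 34) = Mul(757, 34) = 25738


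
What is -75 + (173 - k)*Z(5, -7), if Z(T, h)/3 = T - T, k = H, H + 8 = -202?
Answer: -75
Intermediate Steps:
H = -210 (H = -8 - 202 = -210)
k = -210
Z(T, h) = 0 (Z(T, h) = 3*(T - T) = 3*0 = 0)
-75 + (173 - k)*Z(5, -7) = -75 + (173 - 1*(-210))*0 = -75 + (173 + 210)*0 = -75 + 383*0 = -75 + 0 = -75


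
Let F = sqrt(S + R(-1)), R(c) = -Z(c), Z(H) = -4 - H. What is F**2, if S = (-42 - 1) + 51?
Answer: 11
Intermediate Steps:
S = 8 (S = -43 + 51 = 8)
R(c) = 4 + c (R(c) = -(-4 - c) = 4 + c)
F = sqrt(11) (F = sqrt(8 + (4 - 1)) = sqrt(8 + 3) = sqrt(11) ≈ 3.3166)
F**2 = (sqrt(11))**2 = 11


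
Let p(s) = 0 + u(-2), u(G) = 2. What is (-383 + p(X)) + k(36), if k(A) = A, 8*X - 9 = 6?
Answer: -345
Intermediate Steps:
X = 15/8 (X = 9/8 + (⅛)*6 = 9/8 + ¾ = 15/8 ≈ 1.8750)
p(s) = 2 (p(s) = 0 + 2 = 2)
(-383 + p(X)) + k(36) = (-383 + 2) + 36 = -381 + 36 = -345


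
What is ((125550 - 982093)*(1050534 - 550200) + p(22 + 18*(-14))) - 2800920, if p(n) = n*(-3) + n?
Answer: -428560385822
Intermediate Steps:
p(n) = -2*n (p(n) = -3*n + n = -2*n)
((125550 - 982093)*(1050534 - 550200) + p(22 + 18*(-14))) - 2800920 = ((125550 - 982093)*(1050534 - 550200) - 2*(22 + 18*(-14))) - 2800920 = (-856543*500334 - 2*(22 - 252)) - 2800920 = (-428557585362 - 2*(-230)) - 2800920 = (-428557585362 + 460) - 2800920 = -428557584902 - 2800920 = -428560385822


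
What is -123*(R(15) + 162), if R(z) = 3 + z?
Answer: -22140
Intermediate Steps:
-123*(R(15) + 162) = -123*((3 + 15) + 162) = -123*(18 + 162) = -123*180 = -22140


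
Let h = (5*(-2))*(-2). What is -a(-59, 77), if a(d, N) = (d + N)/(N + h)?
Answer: -18/97 ≈ -0.18557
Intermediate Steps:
h = 20 (h = -10*(-2) = 20)
a(d, N) = (N + d)/(20 + N) (a(d, N) = (d + N)/(N + 20) = (N + d)/(20 + N))
-a(-59, 77) = -(77 - 59)/(20 + 77) = -18/97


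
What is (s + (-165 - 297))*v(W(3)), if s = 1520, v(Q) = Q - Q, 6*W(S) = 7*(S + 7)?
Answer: 0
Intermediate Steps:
W(S) = 49/6 + 7*S/6 (W(S) = (7*(S + 7))/6 = (7*(7 + S))/6 = (49 + 7*S)/6 = 49/6 + 7*S/6)
v(Q) = 0
(s + (-165 - 297))*v(W(3)) = (1520 + (-165 - 297))*0 = (1520 - 462)*0 = 1058*0 = 0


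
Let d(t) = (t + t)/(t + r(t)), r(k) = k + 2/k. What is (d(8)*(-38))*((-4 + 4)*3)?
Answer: 0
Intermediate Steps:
d(t) = 2*t/(2*t + 2/t) (d(t) = (t + t)/(t + (t + 2/t)) = (2*t)/(2*t + 2/t) = 2*t/(2*t + 2/t))
(d(8)*(-38))*((-4 + 4)*3) = ((8²/(1 + 8²))*(-38))*((-4 + 4)*3) = ((64/(1 + 64))*(-38))*(0*3) = ((64/65)*(-38))*0 = -2432/65*0 = 0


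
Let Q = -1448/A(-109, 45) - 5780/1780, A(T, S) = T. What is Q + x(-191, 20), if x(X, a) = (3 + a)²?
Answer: 5229200/9701 ≈ 539.04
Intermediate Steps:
Q = 97371/9701 (Q = -1448/(-109) - 5780/1780 = -1448*(-1/109) - 5780*1/1780 = 1448/109 - 289/89 = 97371/9701 ≈ 10.037)
Q + x(-191, 20) = 97371/9701 + (3 + 20)² = 97371/9701 + 23² = 97371/9701 + 529 = 5229200/9701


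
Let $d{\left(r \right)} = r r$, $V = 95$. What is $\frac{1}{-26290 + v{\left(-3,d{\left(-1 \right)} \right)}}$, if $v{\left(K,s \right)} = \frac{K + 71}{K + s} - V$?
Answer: $- \frac{1}{26419} \approx -3.7852 \cdot 10^{-5}$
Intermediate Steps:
$d{\left(r \right)} = r^{2}$
$v{\left(K,s \right)} = -95 + \frac{71 + K}{K + s}$ ($v{\left(K,s \right)} = \frac{K + 71}{K + s} - 95 = \frac{71 + K}{K + s} - 95 = -95 + \frac{71 + K}{K + s}$)
$\frac{1}{-26290 + v{\left(-3,d{\left(-1 \right)} \right)}} = \frac{1}{-26290 + \frac{71 - 95 \left(-1\right)^{2} - -282}{-3 + \left(-1\right)^{2}}} = \frac{1}{-26290 + \frac{71 - 95 + 282}{-3 + 1}} = \frac{1}{-26290 + \frac{71 - 95 + 282}{-2}} = \frac{1}{-26290 - 129} = \frac{1}{-26419} = - \frac{1}{26419}$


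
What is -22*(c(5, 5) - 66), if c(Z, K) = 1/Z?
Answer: 7238/5 ≈ 1447.6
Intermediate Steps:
-22*(c(5, 5) - 66) = -22*(1/5 - 66) = -22*(⅕ - 66) = -22*(-329/5) = 7238/5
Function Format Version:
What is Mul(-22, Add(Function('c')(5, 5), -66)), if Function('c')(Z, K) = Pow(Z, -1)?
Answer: Rational(7238, 5) ≈ 1447.6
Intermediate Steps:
Mul(-22, Add(Function('c')(5, 5), -66)) = Mul(-22, Add(Pow(5, -1), -66)) = Mul(-22, Add(Rational(1, 5), -66)) = Mul(-22, Rational(-329, 5)) = Rational(7238, 5)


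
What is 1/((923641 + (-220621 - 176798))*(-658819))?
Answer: -1/346685051818 ≈ -2.8845e-12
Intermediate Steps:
1/((923641 + (-220621 - 176798))*(-658819)) = -1/658819/(923641 - 397419) = -1/658819/526222 = (1/526222)*(-1/658819) = -1/346685051818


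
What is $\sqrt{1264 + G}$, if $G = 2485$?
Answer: $\sqrt{3749} \approx 61.229$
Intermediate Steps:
$\sqrt{1264 + G} = \sqrt{1264 + 2485} = \sqrt{3749}$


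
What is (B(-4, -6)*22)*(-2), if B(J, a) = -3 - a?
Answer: -132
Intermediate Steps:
(B(-4, -6)*22)*(-2) = ((-3 - 1*(-6))*22)*(-2) = ((-3 + 6)*22)*(-2) = (3*22)*(-2) = 66*(-2) = -132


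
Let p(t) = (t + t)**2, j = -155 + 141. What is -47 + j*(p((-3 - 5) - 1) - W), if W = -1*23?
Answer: -4905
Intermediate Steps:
j = -14
p(t) = 4*t**2 (p(t) = (2*t)**2 = 4*t**2)
W = -23
-47 + j*(p((-3 - 5) - 1) - W) = -47 - 14*(4*((-3 - 5) - 1)**2 - 1*(-23)) = -47 - 14*(4*(-8 - 1)**2 + 23) = -47 - 14*(4*(-9)**2 + 23) = -47 - 14*(4*81 + 23) = -47 - 14*(324 + 23) = -47 - 14*347 = -47 - 4858 = -4905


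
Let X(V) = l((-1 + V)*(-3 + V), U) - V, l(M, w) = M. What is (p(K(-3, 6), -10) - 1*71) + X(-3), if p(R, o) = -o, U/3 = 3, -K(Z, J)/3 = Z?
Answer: -34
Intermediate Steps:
K(Z, J) = -3*Z
U = 9 (U = 3*3 = 9)
X(V) = -V + (-1 + V)*(-3 + V) (X(V) = (-1 + V)*(-3 + V) - V = -V + (-1 + V)*(-3 + V))
(p(K(-3, 6), -10) - 1*71) + X(-3) = (-1*(-10) - 1*71) + (3 + (-3)² - 5*(-3)) = (10 - 71) + (3 + 9 + 15) = -61 + 27 = -34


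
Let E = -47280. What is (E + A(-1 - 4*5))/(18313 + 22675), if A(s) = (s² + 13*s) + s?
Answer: -47133/40988 ≈ -1.1499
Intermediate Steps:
A(s) = s² + 14*s
(E + A(-1 - 4*5))/(18313 + 22675) = (-47280 + (-1 - 4*5)*(14 + (-1 - 4*5)))/(18313 + 22675) = (-47280 + (-1 - 20)*(14 + (-1 - 20)))/40988 = (-47280 - 21*(14 - 21))*(1/40988) = (-47280 - 21*(-7))*(1/40988) = (-47280 + 147)*(1/40988) = -47133*1/40988 = -47133/40988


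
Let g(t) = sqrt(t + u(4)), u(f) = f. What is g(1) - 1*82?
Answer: -82 + sqrt(5) ≈ -79.764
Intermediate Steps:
g(t) = sqrt(4 + t) (g(t) = sqrt(t + 4) = sqrt(4 + t))
g(1) - 1*82 = sqrt(4 + 1) - 1*82 = sqrt(5) - 82 = -82 + sqrt(5)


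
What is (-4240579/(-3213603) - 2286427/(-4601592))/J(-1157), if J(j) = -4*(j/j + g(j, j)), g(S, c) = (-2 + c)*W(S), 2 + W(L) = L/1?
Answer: -2984564785361/8828461157828956992 ≈ -3.3806e-7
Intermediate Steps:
W(L) = -2 + L (W(L) = -2 + L/1 = -2 + L*1 = -2 + L)
g(S, c) = (-2 + S)*(-2 + c) (g(S, c) = (-2 + c)*(-2 + S) = (-2 + S)*(-2 + c))
J(j) = -4 - 4*(-2 + j)**2 (J(j) = -4*(j/j + (-2 + j)*(-2 + j)) = -4*(1 + (-2 + j)**2) = -4 - 4*(-2 + j)**2)
(-4240579/(-3213603) - 2286427/(-4601592))/J(-1157) = (-4240579/(-3213603) - 2286427/(-4601592))/(-4 - 4*(-2 - 1157)**2) = (-4240579*(-1/3213603) - 2286427*(-1/4601592))/(-4 - 4*(-1159)**2) = (4240579/3213603 + 2286427/4601592)/(-4 - 4*1343281) = 2984564785361/(1643076650664*(-4 - 5373124)) = (2984564785361/1643076650664)/(-5373128) = (2984564785361/1643076650664)*(-1/5373128) = -2984564785361/8828461157828956992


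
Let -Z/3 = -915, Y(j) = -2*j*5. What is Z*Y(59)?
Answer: -1619550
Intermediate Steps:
Y(j) = -10*j
Z = 2745 (Z = -3*(-915) = 2745)
Z*Y(59) = 2745*(-10*59) = 2745*(-590) = -1619550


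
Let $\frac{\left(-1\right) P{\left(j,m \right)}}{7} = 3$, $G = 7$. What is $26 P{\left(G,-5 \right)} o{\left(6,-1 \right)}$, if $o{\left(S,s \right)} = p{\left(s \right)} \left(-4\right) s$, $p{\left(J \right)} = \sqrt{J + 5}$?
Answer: $-4368$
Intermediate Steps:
$p{\left(J \right)} = \sqrt{5 + J}$
$P{\left(j,m \right)} = -21$ ($P{\left(j,m \right)} = \left(-7\right) 3 = -21$)
$o{\left(S,s \right)} = - 4 s \sqrt{5 + s}$ ($o{\left(S,s \right)} = \sqrt{5 + s} \left(-4\right) s = - 4 \sqrt{5 + s} s = - 4 s \sqrt{5 + s}$)
$26 P{\left(G,-5 \right)} o{\left(6,-1 \right)} = 26 \left(-21\right) \left(\left(-4\right) \left(-1\right) \sqrt{5 - 1}\right) = - 546 \left(\left(-4\right) \left(-1\right) \sqrt{4}\right) = - 546 \left(\left(-4\right) \left(-1\right) 2\right) = \left(-546\right) 8 = -4368$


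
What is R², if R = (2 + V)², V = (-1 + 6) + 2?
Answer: 6561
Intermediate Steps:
V = 7 (V = 5 + 2 = 7)
R = 81 (R = (2 + 7)² = 9² = 81)
R² = 81² = 6561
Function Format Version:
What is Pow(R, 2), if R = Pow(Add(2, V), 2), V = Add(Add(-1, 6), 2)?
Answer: 6561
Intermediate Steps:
V = 7 (V = Add(5, 2) = 7)
R = 81 (R = Pow(Add(2, 7), 2) = Pow(9, 2) = 81)
Pow(R, 2) = Pow(81, 2) = 6561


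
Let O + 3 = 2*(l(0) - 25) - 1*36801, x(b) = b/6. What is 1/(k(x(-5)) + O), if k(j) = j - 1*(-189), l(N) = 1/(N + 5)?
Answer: -30/1099963 ≈ -2.7274e-5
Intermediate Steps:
x(b) = b/6 (x(b) = b*(1/6) = b/6)
l(N) = 1/(5 + N)
O = -184268/5 (O = -3 + (2*(1/(5 + 0) - 25) - 1*36801) = -3 + (2*(1/5 - 25) - 36801) = -3 + (2*(-124/5) - 36801) = -3 + (-248/5 - 36801) = -3 - 184253/5 = -184268/5 ≈ -36854.)
k(j) = 189 + j (k(j) = j + 189 = 189 + j)
1/(k(x(-5)) + O) = 1/((189 + (1/6)*(-5)) - 184268/5) = 1/((189 - 5/6) - 184268/5) = 1/(1129/6 - 184268/5) = 1/(-1099963/30) = -30/1099963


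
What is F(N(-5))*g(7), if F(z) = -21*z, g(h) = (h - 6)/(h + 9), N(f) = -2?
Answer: 21/8 ≈ 2.6250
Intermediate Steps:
g(h) = (-6 + h)/(9 + h)
F(N(-5))*g(7) = (-21*(-2))*((-6 + 7)/(9 + 7)) = 42*(1/16) = 21/8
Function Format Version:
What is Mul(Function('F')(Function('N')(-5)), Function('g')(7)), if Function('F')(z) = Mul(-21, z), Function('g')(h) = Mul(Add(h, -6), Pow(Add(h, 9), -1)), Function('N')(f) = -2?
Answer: Rational(21, 8) ≈ 2.6250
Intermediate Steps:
Function('g')(h) = Mul(Pow(Add(9, h), -1), Add(-6, h)) (Function('g')(h) = Mul(Add(-6, h), Pow(Add(9, h), -1)) = Mul(Pow(Add(9, h), -1), Add(-6, h)))
Mul(Function('F')(Function('N')(-5)), Function('g')(7)) = Mul(Mul(-21, -2), Mul(Pow(Add(9, 7), -1), Add(-6, 7))) = Mul(42, Mul(Pow(16, -1), 1)) = Mul(42, Mul(Rational(1, 16), 1)) = Mul(42, Rational(1, 16)) = Rational(21, 8)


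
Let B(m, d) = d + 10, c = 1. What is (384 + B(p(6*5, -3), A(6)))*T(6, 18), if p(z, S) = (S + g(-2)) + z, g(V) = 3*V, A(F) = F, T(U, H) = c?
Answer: 400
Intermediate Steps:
T(U, H) = 1
p(z, S) = -6 + S + z (p(z, S) = (S + 3*(-2)) + z = (S - 6) + z = (-6 + S) + z = -6 + S + z)
B(m, d) = 10 + d
(384 + B(p(6*5, -3), A(6)))*T(6, 18) = (384 + (10 + 6))*1 = (384 + 16)*1 = 400*1 = 400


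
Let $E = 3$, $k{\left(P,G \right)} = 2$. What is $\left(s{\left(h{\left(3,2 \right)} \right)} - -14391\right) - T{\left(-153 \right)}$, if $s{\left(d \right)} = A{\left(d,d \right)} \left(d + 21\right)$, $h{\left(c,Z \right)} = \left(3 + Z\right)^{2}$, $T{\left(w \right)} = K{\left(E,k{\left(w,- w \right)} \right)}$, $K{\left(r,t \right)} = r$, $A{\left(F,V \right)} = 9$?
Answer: $14802$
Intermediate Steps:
$T{\left(w \right)} = 3$
$s{\left(d \right)} = 189 + 9 d$ ($s{\left(d \right)} = 9 \left(d + 21\right) = 9 \left(21 + d\right) = 189 + 9 d$)
$\left(s{\left(h{\left(3,2 \right)} \right)} - -14391\right) - T{\left(-153 \right)} = \left(\left(189 + 9 \left(3 + 2\right)^{2}\right) - -14391\right) - 3 = \left(\left(189 + 9 \cdot 5^{2}\right) + 14391\right) - 3 = \left(\left(189 + 9 \cdot 25\right) + 14391\right) - 3 = \left(\left(189 + 225\right) + 14391\right) - 3 = \left(414 + 14391\right) - 3 = 14805 - 3 = 14802$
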